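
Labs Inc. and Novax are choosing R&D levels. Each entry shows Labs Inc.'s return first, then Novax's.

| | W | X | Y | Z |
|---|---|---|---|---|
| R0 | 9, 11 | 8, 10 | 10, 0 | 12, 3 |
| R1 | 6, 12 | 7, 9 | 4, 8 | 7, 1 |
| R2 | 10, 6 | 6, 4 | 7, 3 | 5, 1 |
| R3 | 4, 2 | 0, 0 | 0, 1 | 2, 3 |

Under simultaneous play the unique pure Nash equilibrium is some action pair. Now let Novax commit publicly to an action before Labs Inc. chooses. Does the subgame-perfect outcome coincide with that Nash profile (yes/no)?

no

Work backward from Labs Inc.'s decision.
- W → Labs Inc. plays R2 (best of 9, 6, 10, 4); Novax gets 6.
- X → Labs Inc. plays R0 (best of 8, 7, 6, 0); Novax gets 10.
- Y → Labs Inc. plays R0 (best of 10, 4, 7, 0); Novax gets 0.
- Z → Labs Inc. plays R0 (best of 12, 7, 5, 2); Novax gets 3.
Maximizing over 6, 10, 0, 3, Novax chooses X. Subgame-perfect outcome: (R0, X) with payoffs (8, 10).
Now find the simultaneous Nash equilibrium.
Labs Inc.'s best replies: W→R2; X→R0; Y→R0; Z→R0.
Novax's best replies: R0→W; R1→W; R2→W; R3→Z.
Only (R2, W) has each player best-responding; Nash payoffs (10, 6).
Sequential outcome (R0, X) differs from the Nash profile (R2, W).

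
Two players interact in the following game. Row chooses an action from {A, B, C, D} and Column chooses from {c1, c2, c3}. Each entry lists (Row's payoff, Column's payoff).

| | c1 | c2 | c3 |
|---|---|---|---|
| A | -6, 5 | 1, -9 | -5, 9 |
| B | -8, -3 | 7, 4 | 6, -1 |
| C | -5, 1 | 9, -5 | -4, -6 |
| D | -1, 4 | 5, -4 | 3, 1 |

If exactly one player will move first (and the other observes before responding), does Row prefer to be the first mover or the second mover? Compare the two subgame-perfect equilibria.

If Row leads: Column's best replies are A→c3, B→c2, C→c1, D→c1; Row's induced payoffs -5, 7, -5, -1; outcome (B, c2), payoffs (7, 4).
If Column leads: Row's best replies are c1→D, c2→C, c3→B; Column's induced payoffs 4, -5, -1; outcome (D, c1), payoffs (-1, 4).
Row gets 7 moving first and -1 moving second, so Row prefers to move first.

first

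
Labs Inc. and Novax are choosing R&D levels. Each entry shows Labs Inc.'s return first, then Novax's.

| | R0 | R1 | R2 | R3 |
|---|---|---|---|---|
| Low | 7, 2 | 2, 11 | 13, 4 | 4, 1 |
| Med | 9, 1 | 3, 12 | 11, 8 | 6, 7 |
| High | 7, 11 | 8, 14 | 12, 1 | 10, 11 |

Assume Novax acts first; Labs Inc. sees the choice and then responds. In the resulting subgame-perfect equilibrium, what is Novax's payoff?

Work backward from Labs Inc.'s decision.
- R0: Labs Inc. compares 7, 9, 7 and picks Med; Novax would get 1.
- R1: Labs Inc. compares 2, 3, 8 and picks High; Novax would get 14.
- R2: Labs Inc. compares 13, 11, 12 and picks Low; Novax would get 4.
- R3: Labs Inc. compares 4, 6, 10 and picks High; Novax would get 11.
Maximizing over 1, 14, 4, 11, Novax chooses R1. Subgame-perfect outcome: (High, R1) with payoffs (8, 14).

14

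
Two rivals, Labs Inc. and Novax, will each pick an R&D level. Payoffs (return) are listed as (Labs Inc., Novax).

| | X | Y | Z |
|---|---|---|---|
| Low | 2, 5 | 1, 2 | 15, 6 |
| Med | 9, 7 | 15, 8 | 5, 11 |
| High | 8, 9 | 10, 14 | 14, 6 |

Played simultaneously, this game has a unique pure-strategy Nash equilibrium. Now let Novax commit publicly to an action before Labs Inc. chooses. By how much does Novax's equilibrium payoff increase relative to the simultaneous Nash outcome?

2

Solve by backward induction (Novax leads).
- X → Labs Inc. plays Med (best of 2, 9, 8); Novax gets 7.
- Y → Labs Inc. plays Med (best of 1, 15, 10); Novax gets 8.
- Z → Labs Inc. plays Low (best of 15, 5, 14); Novax gets 6.
Among 7, 8, 6, the best is 8 at Y. Subgame-perfect outcome: (Med, Y) with payoffs (15, 8).
Now find the simultaneous Nash equilibrium.
Labs Inc.'s best replies: X→Med; Y→Med; Z→Low.
Novax's best replies: Low→Z; Med→Z; High→Y.
The unique mutual best reply is (Low, Z), giving (15, 6).
Novax's commitment gain: 8 − 6 = 2.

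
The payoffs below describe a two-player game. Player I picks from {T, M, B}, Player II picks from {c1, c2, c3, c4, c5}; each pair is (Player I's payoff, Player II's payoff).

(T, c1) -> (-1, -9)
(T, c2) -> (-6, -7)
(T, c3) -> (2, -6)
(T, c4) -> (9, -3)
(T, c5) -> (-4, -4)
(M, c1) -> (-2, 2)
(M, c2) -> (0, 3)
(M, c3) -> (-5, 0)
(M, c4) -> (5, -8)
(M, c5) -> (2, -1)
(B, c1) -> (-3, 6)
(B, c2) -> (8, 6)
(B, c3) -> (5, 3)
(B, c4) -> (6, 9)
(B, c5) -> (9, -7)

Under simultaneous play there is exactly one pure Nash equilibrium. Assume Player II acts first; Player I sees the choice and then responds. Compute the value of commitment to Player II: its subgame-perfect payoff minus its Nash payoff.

Solve by backward induction (Player II leads).
- c1 → Player I plays T (best of -1, -2, -3); Player II gets -9.
- c2 → Player I plays B (best of -6, 0, 8); Player II gets 6.
- c3 → Player I plays B (best of 2, -5, 5); Player II gets 3.
- c4 → Player I plays T (best of 9, 5, 6); Player II gets -3.
- c5 → Player I plays B (best of -4, 2, 9); Player II gets -7.
Maximizing over -9, 6, 3, -3, -7, Player II chooses c2. Subgame-perfect outcome: (B, c2) with payoffs (8, 6).
For the simultaneous game, intersect best replies.
Player I's best replies: c1→T; c2→B; c3→B; c4→T; c5→B.
Player II's best replies: T→c4; M→c2; B→c4.
Only (T, c4) has each player best-responding; Nash payoffs (9, -3).
Player II's commitment gain: 6 − -3 = 9.

9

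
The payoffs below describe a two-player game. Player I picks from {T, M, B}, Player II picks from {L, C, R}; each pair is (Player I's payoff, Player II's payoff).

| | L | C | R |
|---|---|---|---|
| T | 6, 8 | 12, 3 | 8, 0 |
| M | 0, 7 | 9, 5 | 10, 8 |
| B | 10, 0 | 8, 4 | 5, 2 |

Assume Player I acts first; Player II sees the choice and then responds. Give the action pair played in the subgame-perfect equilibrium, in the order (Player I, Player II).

Solve by backward induction (Player I leads).
- T: BR = L, leader payoff 6.
- M: BR = R, leader payoff 10.
- B: BR = C, leader payoff 8.
Maximizing over 6, 10, 8, Player I chooses M. Subgame-perfect outcome: (M, R) with payoffs (10, 8).

(M, R)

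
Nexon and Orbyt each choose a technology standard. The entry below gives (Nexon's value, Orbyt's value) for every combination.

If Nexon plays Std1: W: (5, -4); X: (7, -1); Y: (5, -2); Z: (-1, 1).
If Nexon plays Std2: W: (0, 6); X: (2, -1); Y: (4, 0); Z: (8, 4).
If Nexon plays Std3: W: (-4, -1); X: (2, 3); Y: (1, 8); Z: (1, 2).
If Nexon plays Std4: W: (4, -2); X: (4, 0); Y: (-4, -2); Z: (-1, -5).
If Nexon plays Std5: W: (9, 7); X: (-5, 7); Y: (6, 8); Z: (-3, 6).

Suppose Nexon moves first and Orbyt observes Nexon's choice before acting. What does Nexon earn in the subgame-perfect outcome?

6

Backward induction with Nexon moving first.
- Std1 → Orbyt plays Z (best of -4, -1, -2, 1); Nexon gets -1.
- Std2 → Orbyt plays W (best of 6, -1, 0, 4); Nexon gets 0.
- Std3 → Orbyt plays Y (best of -1, 3, 8, 2); Nexon gets 1.
- Std4 → Orbyt plays X (best of -2, 0, -2, -5); Nexon gets 4.
- Std5 → Orbyt plays Y (best of 7, 7, 8, 6); Nexon gets 6.
Nexon's induced payoffs are -1, 0, 1, 4, 6, so Nexon commits to Std5. Subgame-perfect outcome: (Std5, Y) with payoffs (6, 8).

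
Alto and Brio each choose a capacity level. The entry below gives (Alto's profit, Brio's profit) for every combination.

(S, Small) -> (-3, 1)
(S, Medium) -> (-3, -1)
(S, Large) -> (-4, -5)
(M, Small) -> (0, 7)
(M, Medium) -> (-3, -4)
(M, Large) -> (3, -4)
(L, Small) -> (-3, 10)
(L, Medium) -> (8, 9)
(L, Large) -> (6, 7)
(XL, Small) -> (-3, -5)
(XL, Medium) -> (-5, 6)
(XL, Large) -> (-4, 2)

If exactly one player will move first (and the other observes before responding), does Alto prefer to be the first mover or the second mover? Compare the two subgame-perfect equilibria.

second

If Alto leads: Brio's best replies are S→Small, M→Small, L→Small, XL→Medium; Alto's induced payoffs -3, 0, -3, -5; outcome (M, Small), payoffs (0, 7).
If Brio leads: Alto's best replies are Small→M, Medium→L, Large→L; Brio's induced payoffs 7, 9, 7; outcome (L, Medium), payoffs (8, 9).
Alto gets 0 moving first and 8 moving second, so Alto prefers to move second.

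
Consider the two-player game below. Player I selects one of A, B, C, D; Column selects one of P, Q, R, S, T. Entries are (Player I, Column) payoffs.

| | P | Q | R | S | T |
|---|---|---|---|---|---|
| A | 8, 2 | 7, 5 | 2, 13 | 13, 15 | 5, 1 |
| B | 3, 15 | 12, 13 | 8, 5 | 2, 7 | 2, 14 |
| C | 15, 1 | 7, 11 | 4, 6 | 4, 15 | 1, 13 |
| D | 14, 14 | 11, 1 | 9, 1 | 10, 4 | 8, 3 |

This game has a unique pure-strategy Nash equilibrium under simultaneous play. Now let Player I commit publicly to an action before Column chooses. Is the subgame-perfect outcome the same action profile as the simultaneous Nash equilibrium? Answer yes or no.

Solve by backward induction (Player I leads).
- A → Column plays S (best of 2, 5, 13, 15, 1); Player I gets 13.
- B → Column plays P (best of 15, 13, 5, 7, 14); Player I gets 3.
- C → Column plays S (best of 1, 11, 6, 15, 13); Player I gets 4.
- D → Column plays P (best of 14, 1, 1, 4, 3); Player I gets 14.
Among 13, 3, 4, 14, the best is 14 at D. Subgame-perfect outcome: (D, P) with payoffs (14, 14).
Now find the simultaneous Nash equilibrium.
Player I's best replies: P→C; Q→B; R→D; S→A; T→D.
Column's best replies: A→S; B→P; C→S; D→P.
Only (A, S) has each player best-responding; Nash payoffs (13, 15).
Sequential outcome (D, P) differs from the Nash profile (A, S).

no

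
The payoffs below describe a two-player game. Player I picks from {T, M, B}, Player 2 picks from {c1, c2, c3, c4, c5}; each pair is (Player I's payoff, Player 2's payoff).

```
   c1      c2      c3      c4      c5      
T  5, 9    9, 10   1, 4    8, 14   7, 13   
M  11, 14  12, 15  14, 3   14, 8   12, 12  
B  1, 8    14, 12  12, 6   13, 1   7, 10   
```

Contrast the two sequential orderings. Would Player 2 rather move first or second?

first

If Player I leads: Player 2's best replies are T→c4, M→c2, B→c2; Player I's induced payoffs 8, 12, 14; outcome (B, c2), payoffs (14, 12).
If Player 2 leads: Player I's best replies are c1→M, c2→B, c3→M, c4→M, c5→M; Player 2's induced payoffs 14, 12, 3, 8, 12; outcome (M, c1), payoffs (11, 14).
Player 2 gets 14 moving first and 12 moving second, so Player 2 prefers to move first.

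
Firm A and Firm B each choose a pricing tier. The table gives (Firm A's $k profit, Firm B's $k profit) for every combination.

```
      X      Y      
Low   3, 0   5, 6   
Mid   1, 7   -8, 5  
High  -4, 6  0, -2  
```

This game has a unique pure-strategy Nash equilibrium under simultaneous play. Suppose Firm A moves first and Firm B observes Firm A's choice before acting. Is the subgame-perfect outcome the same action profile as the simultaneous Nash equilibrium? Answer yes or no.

yes

Firm B best-responds to each possible Firm A move:
- Low → Firm B plays Y (best of 0, 6); Firm A gets 5.
- Mid → Firm B plays X (best of 7, 5); Firm A gets 1.
- High → Firm B plays X (best of 6, -2); Firm A gets -4.
Among 5, 1, -4, the best is 5 at Low. Subgame-perfect outcome: (Low, Y) with payoffs (5, 6).
Now find the simultaneous Nash equilibrium.
Firm A's best replies: X→Low; Y→Low.
Firm B's best replies: Low→Y; Mid→X; High→X.
The unique mutual best reply is (Low, Y), giving (5, 6).
Sequential outcome (Low, Y) coincides with the Nash profile (Low, Y).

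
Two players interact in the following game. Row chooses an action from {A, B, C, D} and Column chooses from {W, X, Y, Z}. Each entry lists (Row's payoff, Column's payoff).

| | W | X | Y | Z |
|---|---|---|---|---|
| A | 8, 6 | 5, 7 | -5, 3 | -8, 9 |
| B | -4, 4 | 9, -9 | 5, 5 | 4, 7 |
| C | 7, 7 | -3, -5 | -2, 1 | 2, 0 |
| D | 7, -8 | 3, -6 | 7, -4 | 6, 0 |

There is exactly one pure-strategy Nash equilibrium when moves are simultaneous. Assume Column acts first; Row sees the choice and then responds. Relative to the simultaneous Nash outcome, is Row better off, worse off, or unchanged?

Backward induction with Column moving first.
- W → Row plays A (best of 8, -4, 7, 7); Column gets 6.
- X → Row plays B (best of 5, 9, -3, 3); Column gets -9.
- Y → Row plays D (best of -5, 5, -2, 7); Column gets -4.
- Z → Row plays D (best of -8, 4, 2, 6); Column gets 0.
Among 6, -9, -4, 0, the best is 6 at W. Subgame-perfect outcome: (A, W) with payoffs (8, 6).
Under simultaneous play:
Row's best replies: W→A; X→B; Y→D; Z→D.
Column's best replies: A→Z; B→Z; C→W; D→Z.
Only (D, Z) has each player best-responding; Nash payoffs (6, 0).
Row earns 8 sequentially versus 6 at the Nash outcome: better off.

better off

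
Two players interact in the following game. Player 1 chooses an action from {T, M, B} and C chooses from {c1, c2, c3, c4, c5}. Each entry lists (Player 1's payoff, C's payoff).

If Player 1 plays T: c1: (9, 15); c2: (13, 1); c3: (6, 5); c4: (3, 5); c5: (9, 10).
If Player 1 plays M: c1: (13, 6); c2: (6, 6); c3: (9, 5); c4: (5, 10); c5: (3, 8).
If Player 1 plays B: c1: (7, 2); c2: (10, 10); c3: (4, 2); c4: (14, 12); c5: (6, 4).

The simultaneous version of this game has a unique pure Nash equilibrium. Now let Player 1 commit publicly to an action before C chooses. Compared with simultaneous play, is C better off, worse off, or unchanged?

unchanged

C best-responds to each possible Player 1 move:
- T: BR = c1, leader payoff 9.
- M: BR = c4, leader payoff 5.
- B: BR = c4, leader payoff 14.
Player 1's induced payoffs are 9, 5, 14, so Player 1 commits to B. Subgame-perfect outcome: (B, c4) with payoffs (14, 12).
For the simultaneous game, intersect best replies.
Player 1's best replies: c1→M; c2→T; c3→M; c4→B; c5→T.
C's best replies: T→c1; M→c4; B→c4.
The unique mutual best reply is (B, c4), giving (14, 12).
C earns 12 sequentially versus 12 at the Nash outcome: unchanged.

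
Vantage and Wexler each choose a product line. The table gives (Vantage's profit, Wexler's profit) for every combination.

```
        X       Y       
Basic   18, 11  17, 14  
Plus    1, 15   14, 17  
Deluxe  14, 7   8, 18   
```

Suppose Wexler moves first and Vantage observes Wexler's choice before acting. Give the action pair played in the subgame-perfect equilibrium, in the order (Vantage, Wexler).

Vantage best-responds to each possible Wexler move:
- X → Vantage plays Basic (best of 18, 1, 14); Wexler gets 11.
- Y → Vantage plays Basic (best of 17, 14, 8); Wexler gets 14.
Among 11, 14, the best is 14 at Y. Subgame-perfect outcome: (Basic, Y) with payoffs (17, 14).

(Basic, Y)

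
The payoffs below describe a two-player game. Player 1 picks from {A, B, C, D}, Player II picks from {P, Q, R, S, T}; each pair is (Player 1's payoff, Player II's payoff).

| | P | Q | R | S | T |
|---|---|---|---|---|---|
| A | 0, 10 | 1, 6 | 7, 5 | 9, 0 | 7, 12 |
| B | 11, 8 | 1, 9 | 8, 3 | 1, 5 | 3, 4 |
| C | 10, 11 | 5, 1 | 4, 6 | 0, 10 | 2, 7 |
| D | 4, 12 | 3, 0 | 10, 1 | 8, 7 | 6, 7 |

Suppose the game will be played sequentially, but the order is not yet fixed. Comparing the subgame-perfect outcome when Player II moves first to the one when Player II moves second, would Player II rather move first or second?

If Player 1 leads: Player II's best replies are A→T, B→Q, C→P, D→P; Player 1's induced payoffs 7, 1, 10, 4; outcome (C, P), payoffs (10, 11).
If Player II leads: Player 1's best replies are P→B, Q→C, R→D, S→A, T→A; Player II's induced payoffs 8, 1, 1, 0, 12; outcome (A, T), payoffs (7, 12).
Player II gets 12 moving first and 11 moving second, so Player II prefers to move first.

first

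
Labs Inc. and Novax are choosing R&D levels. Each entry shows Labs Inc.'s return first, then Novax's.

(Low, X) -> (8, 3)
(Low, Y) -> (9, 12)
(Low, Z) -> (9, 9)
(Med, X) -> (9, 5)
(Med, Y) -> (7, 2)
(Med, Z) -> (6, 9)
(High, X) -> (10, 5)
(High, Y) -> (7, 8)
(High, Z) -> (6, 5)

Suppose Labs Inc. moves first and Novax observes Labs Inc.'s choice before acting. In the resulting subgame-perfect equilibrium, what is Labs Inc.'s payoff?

Work backward from Novax's decision.
- Low: BR = Y, leader payoff 9.
- Med: BR = Z, leader payoff 6.
- High: BR = Y, leader payoff 7.
Among 9, 6, 7, the best is 9 at Low. Subgame-perfect outcome: (Low, Y) with payoffs (9, 12).

9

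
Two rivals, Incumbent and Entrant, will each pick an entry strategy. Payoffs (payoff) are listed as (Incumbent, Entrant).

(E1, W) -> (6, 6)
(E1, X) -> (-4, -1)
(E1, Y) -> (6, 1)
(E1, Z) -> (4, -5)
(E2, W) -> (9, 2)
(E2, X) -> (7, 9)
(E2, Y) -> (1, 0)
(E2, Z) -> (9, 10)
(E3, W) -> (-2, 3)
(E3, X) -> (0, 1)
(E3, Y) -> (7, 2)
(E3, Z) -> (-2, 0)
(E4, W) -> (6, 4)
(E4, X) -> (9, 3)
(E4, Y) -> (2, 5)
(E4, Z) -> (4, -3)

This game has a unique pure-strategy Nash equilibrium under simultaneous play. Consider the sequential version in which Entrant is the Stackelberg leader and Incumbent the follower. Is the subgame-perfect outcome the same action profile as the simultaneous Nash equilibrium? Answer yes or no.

yes

Backward induction with Entrant moving first.
- W → Incumbent plays E2 (best of 6, 9, -2, 6); Entrant gets 2.
- X → Incumbent plays E4 (best of -4, 7, 0, 9); Entrant gets 3.
- Y → Incumbent plays E3 (best of 6, 1, 7, 2); Entrant gets 2.
- Z → Incumbent plays E2 (best of 4, 9, -2, 4); Entrant gets 10.
Among 2, 3, 2, 10, the best is 10 at Z. Subgame-perfect outcome: (E2, Z) with payoffs (9, 10).
Now find the simultaneous Nash equilibrium.
Incumbent's best replies: W→E2; X→E4; Y→E3; Z→E2.
Entrant's best replies: E1→W; E2→Z; E3→W; E4→Y.
The unique mutual best reply is (E2, Z), giving (9, 10).
Sequential outcome (E2, Z) coincides with the Nash profile (E2, Z).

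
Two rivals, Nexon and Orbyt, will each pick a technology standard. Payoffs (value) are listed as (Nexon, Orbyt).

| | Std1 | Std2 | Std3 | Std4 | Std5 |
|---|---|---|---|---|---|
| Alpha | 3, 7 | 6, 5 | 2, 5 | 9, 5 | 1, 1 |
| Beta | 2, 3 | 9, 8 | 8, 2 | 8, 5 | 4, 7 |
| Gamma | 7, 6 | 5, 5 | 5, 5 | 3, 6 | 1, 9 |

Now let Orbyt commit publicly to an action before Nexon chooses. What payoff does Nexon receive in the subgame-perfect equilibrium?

Backward induction with Orbyt moving first.
- Std1: BR = Gamma, leader payoff 6.
- Std2: BR = Beta, leader payoff 8.
- Std3: BR = Beta, leader payoff 2.
- Std4: BR = Alpha, leader payoff 5.
- Std5: BR = Beta, leader payoff 7.
Orbyt's induced payoffs are 6, 8, 2, 5, 7, so Orbyt commits to Std2. Subgame-perfect outcome: (Beta, Std2) with payoffs (9, 8).

9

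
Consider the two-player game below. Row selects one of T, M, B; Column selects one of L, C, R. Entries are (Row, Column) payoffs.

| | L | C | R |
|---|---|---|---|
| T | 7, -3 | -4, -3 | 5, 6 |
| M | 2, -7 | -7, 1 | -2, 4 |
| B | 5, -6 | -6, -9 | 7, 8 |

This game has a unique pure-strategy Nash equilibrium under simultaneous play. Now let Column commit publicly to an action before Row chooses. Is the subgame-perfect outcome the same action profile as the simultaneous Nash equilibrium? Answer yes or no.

Backward induction with Column moving first.
- L: Row compares 7, 2, 5 and picks T; Column would get -3.
- C: Row compares -4, -7, -6 and picks T; Column would get -3.
- R: Row compares 5, -2, 7 and picks B; Column would get 8.
Maximizing over -3, -3, 8, Column chooses R. Subgame-perfect outcome: (B, R) with payoffs (7, 8).
Now find the simultaneous Nash equilibrium.
Row's best replies: L→T; C→T; R→B.
Column's best replies: T→R; M→R; B→R.
Only (B, R) has each player best-responding; Nash payoffs (7, 8).
Sequential outcome (B, R) coincides with the Nash profile (B, R).

yes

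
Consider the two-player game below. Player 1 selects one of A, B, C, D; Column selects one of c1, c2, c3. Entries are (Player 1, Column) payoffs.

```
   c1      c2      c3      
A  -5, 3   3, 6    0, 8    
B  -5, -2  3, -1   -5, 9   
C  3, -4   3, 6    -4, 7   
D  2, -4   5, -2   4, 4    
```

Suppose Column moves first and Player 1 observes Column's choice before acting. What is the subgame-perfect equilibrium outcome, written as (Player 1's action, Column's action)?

(D, c3)

Backward induction with Column moving first.
- c1: BR = C, leader payoff -4.
- c2: BR = D, leader payoff -2.
- c3: BR = D, leader payoff 4.
Among -4, -2, 4, the best is 4 at c3. Subgame-perfect outcome: (D, c3) with payoffs (4, 4).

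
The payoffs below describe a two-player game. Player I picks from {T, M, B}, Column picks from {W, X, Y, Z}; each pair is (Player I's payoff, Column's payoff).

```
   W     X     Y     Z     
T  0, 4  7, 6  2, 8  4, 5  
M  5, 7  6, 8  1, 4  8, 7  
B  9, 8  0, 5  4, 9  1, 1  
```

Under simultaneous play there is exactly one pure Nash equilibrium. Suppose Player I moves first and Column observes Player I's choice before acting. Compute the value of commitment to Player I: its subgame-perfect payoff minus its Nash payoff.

Backward induction with Player I moving first.
- T: Column compares 4, 6, 8, 5 and picks Y; Player I would get 2.
- M: Column compares 7, 8, 4, 7 and picks X; Player I would get 6.
- B: Column compares 8, 5, 9, 1 and picks Y; Player I would get 4.
Maximizing over 2, 6, 4, Player I chooses M. Subgame-perfect outcome: (M, X) with payoffs (6, 8).
For the simultaneous game, intersect best replies.
Player I's best replies: W→B; X→T; Y→B; Z→M.
Column's best replies: T→Y; M→X; B→Y.
Only (B, Y) has each player best-responding; Nash payoffs (4, 9).
Player I's commitment gain: 6 − 4 = 2.

2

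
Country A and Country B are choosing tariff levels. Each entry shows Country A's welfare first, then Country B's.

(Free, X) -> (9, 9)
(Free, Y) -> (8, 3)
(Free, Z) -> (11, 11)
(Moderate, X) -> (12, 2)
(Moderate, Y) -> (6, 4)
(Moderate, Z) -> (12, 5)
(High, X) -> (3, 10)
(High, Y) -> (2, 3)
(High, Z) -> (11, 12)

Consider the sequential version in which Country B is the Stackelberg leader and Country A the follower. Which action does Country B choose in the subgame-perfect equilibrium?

Z

Work backward from Country A's decision.
- X: Country A compares 9, 12, 3 and picks Moderate; Country B would get 2.
- Y: Country A compares 8, 6, 2 and picks Free; Country B would get 3.
- Z: Country A compares 11, 12, 11 and picks Moderate; Country B would get 5.
Among 2, 3, 5, the best is 5 at Z. Subgame-perfect outcome: (Moderate, Z) with payoffs (12, 5).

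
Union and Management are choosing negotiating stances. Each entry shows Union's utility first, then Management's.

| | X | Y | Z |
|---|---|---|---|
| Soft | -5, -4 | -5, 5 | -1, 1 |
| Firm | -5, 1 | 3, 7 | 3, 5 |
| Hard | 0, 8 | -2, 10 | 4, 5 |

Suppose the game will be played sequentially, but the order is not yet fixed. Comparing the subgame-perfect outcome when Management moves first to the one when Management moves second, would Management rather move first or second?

first

If Union leads: Management's best replies are Soft→Y, Firm→Y, Hard→Y; Union's induced payoffs -5, 3, -2; outcome (Firm, Y), payoffs (3, 7).
If Management leads: Union's best replies are X→Hard, Y→Firm, Z→Hard; Management's induced payoffs 8, 7, 5; outcome (Hard, X), payoffs (0, 8).
Management gets 8 moving first and 7 moving second, so Management prefers to move first.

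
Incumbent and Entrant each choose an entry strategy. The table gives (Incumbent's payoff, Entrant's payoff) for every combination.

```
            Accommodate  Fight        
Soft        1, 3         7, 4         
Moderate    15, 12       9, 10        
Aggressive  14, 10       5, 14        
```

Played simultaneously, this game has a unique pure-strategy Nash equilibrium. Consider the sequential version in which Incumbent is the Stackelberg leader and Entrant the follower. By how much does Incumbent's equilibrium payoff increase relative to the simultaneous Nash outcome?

0

Entrant best-responds to each possible Incumbent move:
- Soft → Entrant plays Fight (best of 3, 4); Incumbent gets 7.
- Moderate → Entrant plays Accommodate (best of 12, 10); Incumbent gets 15.
- Aggressive → Entrant plays Fight (best of 10, 14); Incumbent gets 5.
Maximizing over 7, 15, 5, Incumbent chooses Moderate. Subgame-perfect outcome: (Moderate, Accommodate) with payoffs (15, 12).
Under simultaneous play:
Incumbent's best replies: Accommodate→Moderate; Fight→Moderate.
Entrant's best replies: Soft→Fight; Moderate→Accommodate; Aggressive→Fight.
The unique mutual best reply is (Moderate, Accommodate), giving (15, 12).
Incumbent's commitment gain: 15 − 15 = 0.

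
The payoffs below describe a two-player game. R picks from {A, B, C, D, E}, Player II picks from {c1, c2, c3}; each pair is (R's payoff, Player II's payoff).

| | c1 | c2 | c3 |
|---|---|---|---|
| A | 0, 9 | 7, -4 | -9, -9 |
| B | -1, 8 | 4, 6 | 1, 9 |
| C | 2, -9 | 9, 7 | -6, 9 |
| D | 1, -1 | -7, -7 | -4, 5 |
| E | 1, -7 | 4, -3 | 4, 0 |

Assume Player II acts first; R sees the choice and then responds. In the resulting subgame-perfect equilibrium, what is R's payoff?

Work backward from R's decision.
- c1: R compares 0, -1, 2, 1, 1 and picks C; Player II would get -9.
- c2: R compares 7, 4, 9, -7, 4 and picks C; Player II would get 7.
- c3: R compares -9, 1, -6, -4, 4 and picks E; Player II would get 0.
Maximizing over -9, 7, 0, Player II chooses c2. Subgame-perfect outcome: (C, c2) with payoffs (9, 7).

9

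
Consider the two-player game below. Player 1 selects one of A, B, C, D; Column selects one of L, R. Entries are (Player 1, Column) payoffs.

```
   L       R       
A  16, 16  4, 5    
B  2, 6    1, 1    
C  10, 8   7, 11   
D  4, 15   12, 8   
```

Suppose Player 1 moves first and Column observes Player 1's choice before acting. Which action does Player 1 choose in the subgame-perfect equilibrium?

A

Backward induction with Player 1 moving first.
- A: BR = L, leader payoff 16.
- B: BR = L, leader payoff 2.
- C: BR = R, leader payoff 7.
- D: BR = L, leader payoff 4.
Player 1's induced payoffs are 16, 2, 7, 4, so Player 1 commits to A. Subgame-perfect outcome: (A, L) with payoffs (16, 16).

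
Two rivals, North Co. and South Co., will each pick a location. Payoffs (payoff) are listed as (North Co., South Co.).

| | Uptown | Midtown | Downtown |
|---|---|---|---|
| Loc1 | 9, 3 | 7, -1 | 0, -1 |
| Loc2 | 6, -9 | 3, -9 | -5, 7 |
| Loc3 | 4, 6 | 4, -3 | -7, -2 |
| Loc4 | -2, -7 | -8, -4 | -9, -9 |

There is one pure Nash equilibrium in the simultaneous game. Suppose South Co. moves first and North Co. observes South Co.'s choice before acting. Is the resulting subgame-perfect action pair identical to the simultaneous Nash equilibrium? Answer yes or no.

Backward induction with South Co. moving first.
- Uptown: BR = Loc1, leader payoff 3.
- Midtown: BR = Loc1, leader payoff -1.
- Downtown: BR = Loc1, leader payoff -1.
South Co.'s induced payoffs are 3, -1, -1, so South Co. commits to Uptown. Subgame-perfect outcome: (Loc1, Uptown) with payoffs (9, 3).
For the simultaneous game, intersect best replies.
North Co.'s best replies: Uptown→Loc1; Midtown→Loc1; Downtown→Loc1.
South Co.'s best replies: Loc1→Uptown; Loc2→Downtown; Loc3→Uptown; Loc4→Midtown.
Only (Loc1, Uptown) has each player best-responding; Nash payoffs (9, 3).
Sequential outcome (Loc1, Uptown) coincides with the Nash profile (Loc1, Uptown).

yes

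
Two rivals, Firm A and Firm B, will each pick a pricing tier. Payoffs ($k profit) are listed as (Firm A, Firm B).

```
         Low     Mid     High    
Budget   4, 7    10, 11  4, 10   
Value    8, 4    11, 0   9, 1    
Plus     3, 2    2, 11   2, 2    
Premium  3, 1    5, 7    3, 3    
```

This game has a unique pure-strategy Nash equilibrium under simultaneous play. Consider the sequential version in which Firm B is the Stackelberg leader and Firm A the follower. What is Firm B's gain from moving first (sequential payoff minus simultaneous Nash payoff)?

0

Solve by backward induction (Firm B leads).
- Low: BR = Value, leader payoff 4.
- Mid: BR = Value, leader payoff 0.
- High: BR = Value, leader payoff 1.
Maximizing over 4, 0, 1, Firm B chooses Low. Subgame-perfect outcome: (Value, Low) with payoffs (8, 4).
For the simultaneous game, intersect best replies.
Firm A's best replies: Low→Value; Mid→Value; High→Value.
Firm B's best replies: Budget→Mid; Value→Low; Plus→Mid; Premium→Mid.
Only (Value, Low) has each player best-responding; Nash payoffs (8, 4).
Firm B's commitment gain: 4 − 4 = 0.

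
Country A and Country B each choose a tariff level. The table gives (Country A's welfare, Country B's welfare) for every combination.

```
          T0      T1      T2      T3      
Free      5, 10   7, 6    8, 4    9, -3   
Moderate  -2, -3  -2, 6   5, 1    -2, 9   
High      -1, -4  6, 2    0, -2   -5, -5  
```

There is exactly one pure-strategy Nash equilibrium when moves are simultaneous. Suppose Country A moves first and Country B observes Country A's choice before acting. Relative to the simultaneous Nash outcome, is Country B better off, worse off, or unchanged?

Solve by backward induction (Country A leads).
- Free → Country B plays T0 (best of 10, 6, 4, -3); Country A gets 5.
- Moderate → Country B plays T3 (best of -3, 6, 1, 9); Country A gets -2.
- High → Country B plays T1 (best of -4, 2, -2, -5); Country A gets 6.
Country A's induced payoffs are 5, -2, 6, so Country A commits to High. Subgame-perfect outcome: (High, T1) with payoffs (6, 2).
Under simultaneous play:
Country A's best replies: T0→Free; T1→Free; T2→Free; T3→Free.
Country B's best replies: Free→T0; Moderate→T3; High→T1.
The unique mutual best reply is (Free, T0), giving (5, 10).
Country B earns 2 sequentially versus 10 at the Nash outcome: worse off.

worse off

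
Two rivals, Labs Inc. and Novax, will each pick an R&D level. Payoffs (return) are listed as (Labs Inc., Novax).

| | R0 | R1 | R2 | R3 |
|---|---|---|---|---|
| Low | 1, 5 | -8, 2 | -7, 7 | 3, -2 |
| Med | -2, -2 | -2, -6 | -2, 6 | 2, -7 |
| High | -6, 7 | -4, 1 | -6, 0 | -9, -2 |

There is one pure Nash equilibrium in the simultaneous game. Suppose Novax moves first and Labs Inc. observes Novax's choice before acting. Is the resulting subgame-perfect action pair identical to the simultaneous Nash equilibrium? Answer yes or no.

yes

Labs Inc. best-responds to each possible Novax move:
- R0: BR = Low, leader payoff 5.
- R1: BR = Med, leader payoff -6.
- R2: BR = Med, leader payoff 6.
- R3: BR = Low, leader payoff -2.
Maximizing over 5, -6, 6, -2, Novax chooses R2. Subgame-perfect outcome: (Med, R2) with payoffs (-2, 6).
For the simultaneous game, intersect best replies.
Labs Inc.'s best replies: R0→Low; R1→Med; R2→Med; R3→Low.
Novax's best replies: Low→R2; Med→R2; High→R0.
The unique mutual best reply is (Med, R2), giving (-2, 6).
Sequential outcome (Med, R2) coincides with the Nash profile (Med, R2).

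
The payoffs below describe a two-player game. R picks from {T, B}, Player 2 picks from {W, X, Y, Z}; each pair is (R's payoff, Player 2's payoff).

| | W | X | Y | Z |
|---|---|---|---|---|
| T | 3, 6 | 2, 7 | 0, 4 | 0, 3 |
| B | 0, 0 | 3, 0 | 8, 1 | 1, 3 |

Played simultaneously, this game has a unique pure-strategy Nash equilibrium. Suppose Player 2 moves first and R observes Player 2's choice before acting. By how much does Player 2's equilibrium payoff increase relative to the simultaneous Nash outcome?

3

Solve by backward induction (Player 2 leads).
- W: R compares 3, 0 and picks T; Player 2 would get 6.
- X: R compares 2, 3 and picks B; Player 2 would get 0.
- Y: R compares 0, 8 and picks B; Player 2 would get 1.
- Z: R compares 0, 1 and picks B; Player 2 would get 3.
Among 6, 0, 1, 3, the best is 6 at W. Subgame-perfect outcome: (T, W) with payoffs (3, 6).
Under simultaneous play:
R's best replies: W→T; X→B; Y→B; Z→B.
Player 2's best replies: T→X; B→Z.
Only (B, Z) has each player best-responding; Nash payoffs (1, 3).
Player 2's commitment gain: 6 − 3 = 3.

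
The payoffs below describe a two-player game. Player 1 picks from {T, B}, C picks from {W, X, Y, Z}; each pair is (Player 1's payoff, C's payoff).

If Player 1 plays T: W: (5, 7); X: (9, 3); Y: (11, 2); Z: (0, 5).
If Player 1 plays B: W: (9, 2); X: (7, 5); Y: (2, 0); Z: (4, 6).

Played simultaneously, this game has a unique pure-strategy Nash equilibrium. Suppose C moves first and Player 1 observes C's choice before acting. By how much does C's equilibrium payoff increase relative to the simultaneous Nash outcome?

0

Work backward from Player 1's decision.
- W → Player 1 plays B (best of 5, 9); C gets 2.
- X → Player 1 plays T (best of 9, 7); C gets 3.
- Y → Player 1 plays T (best of 11, 2); C gets 2.
- Z → Player 1 plays B (best of 0, 4); C gets 6.
Among 2, 3, 2, 6, the best is 6 at Z. Subgame-perfect outcome: (B, Z) with payoffs (4, 6).
Now find the simultaneous Nash equilibrium.
Player 1's best replies: W→B; X→T; Y→T; Z→B.
C's best replies: T→W; B→Z.
The unique mutual best reply is (B, Z), giving (4, 6).
C's commitment gain: 6 − 6 = 0.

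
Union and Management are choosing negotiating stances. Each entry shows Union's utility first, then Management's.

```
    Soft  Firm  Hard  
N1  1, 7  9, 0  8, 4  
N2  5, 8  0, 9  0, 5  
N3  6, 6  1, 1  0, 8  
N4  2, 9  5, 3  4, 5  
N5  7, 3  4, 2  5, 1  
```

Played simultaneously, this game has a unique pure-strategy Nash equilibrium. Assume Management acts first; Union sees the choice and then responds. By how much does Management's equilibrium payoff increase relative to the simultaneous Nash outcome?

Backward induction with Management moving first.
- Soft: BR = N5, leader payoff 3.
- Firm: BR = N1, leader payoff 0.
- Hard: BR = N1, leader payoff 4.
Among 3, 0, 4, the best is 4 at Hard. Subgame-perfect outcome: (N1, Hard) with payoffs (8, 4).
Under simultaneous play:
Union's best replies: Soft→N5; Firm→N1; Hard→N1.
Management's best replies: N1→Soft; N2→Firm; N3→Hard; N4→Soft; N5→Soft.
The unique mutual best reply is (N5, Soft), giving (7, 3).
Management's commitment gain: 4 − 3 = 1.

1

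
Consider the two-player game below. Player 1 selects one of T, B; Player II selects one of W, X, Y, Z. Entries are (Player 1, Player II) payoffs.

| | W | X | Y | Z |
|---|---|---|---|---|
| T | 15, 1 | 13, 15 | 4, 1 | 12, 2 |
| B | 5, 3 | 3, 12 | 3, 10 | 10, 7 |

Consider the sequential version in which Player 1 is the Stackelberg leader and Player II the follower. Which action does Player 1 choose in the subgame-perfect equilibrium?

T

Work backward from Player II's decision.
- T: Player II compares 1, 15, 1, 2 and picks X; Player 1 would get 13.
- B: Player II compares 3, 12, 10, 7 and picks X; Player 1 would get 3.
Maximizing over 13, 3, Player 1 chooses T. Subgame-perfect outcome: (T, X) with payoffs (13, 15).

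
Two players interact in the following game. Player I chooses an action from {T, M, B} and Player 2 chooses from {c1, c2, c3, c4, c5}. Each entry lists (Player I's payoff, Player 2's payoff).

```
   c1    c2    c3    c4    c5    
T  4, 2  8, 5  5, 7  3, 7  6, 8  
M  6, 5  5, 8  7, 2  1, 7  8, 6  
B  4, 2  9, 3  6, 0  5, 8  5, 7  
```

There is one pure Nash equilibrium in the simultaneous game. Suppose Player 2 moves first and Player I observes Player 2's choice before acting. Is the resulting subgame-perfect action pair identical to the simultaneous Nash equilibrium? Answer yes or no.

yes

Work backward from Player I's decision.
- c1: BR = M, leader payoff 5.
- c2: BR = B, leader payoff 3.
- c3: BR = M, leader payoff 2.
- c4: BR = B, leader payoff 8.
- c5: BR = M, leader payoff 6.
Among 5, 3, 2, 8, 6, the best is 8 at c4. Subgame-perfect outcome: (B, c4) with payoffs (5, 8).
Now find the simultaneous Nash equilibrium.
Player I's best replies: c1→M; c2→B; c3→M; c4→B; c5→M.
Player 2's best replies: T→c5; M→c2; B→c4.
Only (B, c4) has each player best-responding; Nash payoffs (5, 8).
Sequential outcome (B, c4) coincides with the Nash profile (B, c4).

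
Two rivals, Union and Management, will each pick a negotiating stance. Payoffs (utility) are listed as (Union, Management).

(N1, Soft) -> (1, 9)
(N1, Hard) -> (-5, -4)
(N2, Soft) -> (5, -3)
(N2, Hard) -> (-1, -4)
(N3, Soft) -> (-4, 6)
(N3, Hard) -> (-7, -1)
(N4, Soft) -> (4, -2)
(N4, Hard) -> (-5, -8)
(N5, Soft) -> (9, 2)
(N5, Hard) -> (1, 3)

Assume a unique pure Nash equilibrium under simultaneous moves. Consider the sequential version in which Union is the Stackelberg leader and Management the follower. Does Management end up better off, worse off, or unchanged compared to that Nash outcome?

Solve by backward induction (Union leads).
- N1: BR = Soft, leader payoff 1.
- N2: BR = Soft, leader payoff 5.
- N3: BR = Soft, leader payoff -4.
- N4: BR = Soft, leader payoff 4.
- N5: BR = Hard, leader payoff 1.
Maximizing over 1, 5, -4, 4, 1, Union chooses N2. Subgame-perfect outcome: (N2, Soft) with payoffs (5, -3).
Now find the simultaneous Nash equilibrium.
Union's best replies: Soft→N5; Hard→N5.
Management's best replies: N1→Soft; N2→Soft; N3→Soft; N4→Soft; N5→Hard.
The unique mutual best reply is (N5, Hard), giving (1, 3).
Management earns -3 sequentially versus 3 at the Nash outcome: worse off.

worse off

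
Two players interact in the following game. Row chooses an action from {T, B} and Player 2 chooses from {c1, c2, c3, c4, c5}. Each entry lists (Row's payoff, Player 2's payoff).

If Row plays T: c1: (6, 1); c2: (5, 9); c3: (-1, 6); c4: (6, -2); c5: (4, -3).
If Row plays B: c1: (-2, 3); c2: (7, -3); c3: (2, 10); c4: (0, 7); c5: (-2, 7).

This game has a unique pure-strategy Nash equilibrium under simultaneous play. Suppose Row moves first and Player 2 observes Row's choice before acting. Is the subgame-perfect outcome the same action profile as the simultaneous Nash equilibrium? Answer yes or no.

no

Backward induction with Row moving first.
- T: BR = c2, leader payoff 5.
- B: BR = c3, leader payoff 2.
Among 5, 2, the best is 5 at T. Subgame-perfect outcome: (T, c2) with payoffs (5, 9).
Under simultaneous play:
Row's best replies: c1→T; c2→B; c3→B; c4→T; c5→T.
Player 2's best replies: T→c2; B→c3.
Only (B, c3) has each player best-responding; Nash payoffs (2, 10).
Sequential outcome (T, c2) differs from the Nash profile (B, c3).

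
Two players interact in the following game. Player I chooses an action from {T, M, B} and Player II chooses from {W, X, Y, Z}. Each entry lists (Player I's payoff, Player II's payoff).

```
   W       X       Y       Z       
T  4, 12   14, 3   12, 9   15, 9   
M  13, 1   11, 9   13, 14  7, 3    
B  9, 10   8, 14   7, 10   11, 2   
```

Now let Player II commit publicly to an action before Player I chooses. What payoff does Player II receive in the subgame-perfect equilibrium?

14

Solve by backward induction (Player II leads).
- W: BR = M, leader payoff 1.
- X: BR = T, leader payoff 3.
- Y: BR = M, leader payoff 14.
- Z: BR = T, leader payoff 9.
Player II's induced payoffs are 1, 3, 14, 9, so Player II commits to Y. Subgame-perfect outcome: (M, Y) with payoffs (13, 14).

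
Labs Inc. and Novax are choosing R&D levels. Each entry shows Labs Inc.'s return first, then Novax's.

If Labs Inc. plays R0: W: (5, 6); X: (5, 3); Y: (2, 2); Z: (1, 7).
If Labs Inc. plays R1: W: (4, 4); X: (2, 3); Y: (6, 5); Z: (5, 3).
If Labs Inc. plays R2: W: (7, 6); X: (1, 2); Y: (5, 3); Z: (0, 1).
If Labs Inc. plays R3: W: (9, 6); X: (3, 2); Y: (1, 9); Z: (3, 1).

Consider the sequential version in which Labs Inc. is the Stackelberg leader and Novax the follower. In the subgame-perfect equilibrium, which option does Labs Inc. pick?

Backward induction with Labs Inc. moving first.
- R0: BR = Z, leader payoff 1.
- R1: BR = Y, leader payoff 6.
- R2: BR = W, leader payoff 7.
- R3: BR = Y, leader payoff 1.
Maximizing over 1, 6, 7, 1, Labs Inc. chooses R2. Subgame-perfect outcome: (R2, W) with payoffs (7, 6).

R2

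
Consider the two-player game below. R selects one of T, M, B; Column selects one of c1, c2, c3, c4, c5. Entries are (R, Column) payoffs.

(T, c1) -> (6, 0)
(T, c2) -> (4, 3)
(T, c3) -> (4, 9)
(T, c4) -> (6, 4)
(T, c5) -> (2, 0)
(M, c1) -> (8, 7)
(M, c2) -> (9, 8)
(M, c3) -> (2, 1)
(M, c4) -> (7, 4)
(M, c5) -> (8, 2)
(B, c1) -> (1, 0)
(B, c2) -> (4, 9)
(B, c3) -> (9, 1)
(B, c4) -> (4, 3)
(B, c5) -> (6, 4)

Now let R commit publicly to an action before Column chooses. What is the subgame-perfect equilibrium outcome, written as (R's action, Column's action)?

(M, c2)

Solve by backward induction (R leads).
- T: Column compares 0, 3, 9, 4, 0 and picks c3; R would get 4.
- M: Column compares 7, 8, 1, 4, 2 and picks c2; R would get 9.
- B: Column compares 0, 9, 1, 3, 4 and picks c2; R would get 4.
Among 4, 9, 4, the best is 9 at M. Subgame-perfect outcome: (M, c2) with payoffs (9, 8).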